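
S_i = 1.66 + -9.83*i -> [1.66, -8.17, -18.0, -27.83, -37.66]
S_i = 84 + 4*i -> [84, 88, 92, 96, 100]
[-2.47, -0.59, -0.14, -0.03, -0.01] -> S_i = -2.47*0.24^i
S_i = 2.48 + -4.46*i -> [2.48, -1.98, -6.44, -10.9, -15.36]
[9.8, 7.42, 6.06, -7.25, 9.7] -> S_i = Random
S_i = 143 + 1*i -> [143, 144, 145, 146, 147]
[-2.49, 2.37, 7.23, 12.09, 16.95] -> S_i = -2.49 + 4.86*i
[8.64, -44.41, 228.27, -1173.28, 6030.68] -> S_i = 8.64*(-5.14)^i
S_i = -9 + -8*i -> [-9, -17, -25, -33, -41]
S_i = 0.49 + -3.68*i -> [0.49, -3.19, -6.87, -10.55, -14.23]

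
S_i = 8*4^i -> [8, 32, 128, 512, 2048]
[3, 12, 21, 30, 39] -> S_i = 3 + 9*i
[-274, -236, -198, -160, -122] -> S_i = -274 + 38*i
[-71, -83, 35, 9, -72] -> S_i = Random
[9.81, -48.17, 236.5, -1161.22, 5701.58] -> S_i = 9.81*(-4.91)^i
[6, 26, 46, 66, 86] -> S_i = 6 + 20*i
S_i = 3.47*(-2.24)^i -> [3.47, -7.77, 17.41, -39.0, 87.36]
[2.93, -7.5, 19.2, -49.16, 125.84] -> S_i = 2.93*(-2.56)^i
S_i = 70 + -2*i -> [70, 68, 66, 64, 62]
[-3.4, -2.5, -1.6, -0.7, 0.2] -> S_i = -3.40 + 0.90*i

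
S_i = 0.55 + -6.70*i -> [0.55, -6.15, -12.85, -19.55, -26.25]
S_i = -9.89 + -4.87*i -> [-9.89, -14.76, -19.63, -24.5, -29.37]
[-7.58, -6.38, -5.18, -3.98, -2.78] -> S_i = -7.58 + 1.20*i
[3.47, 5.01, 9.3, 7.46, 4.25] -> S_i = Random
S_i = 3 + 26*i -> [3, 29, 55, 81, 107]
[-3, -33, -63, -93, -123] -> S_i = -3 + -30*i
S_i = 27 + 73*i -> [27, 100, 173, 246, 319]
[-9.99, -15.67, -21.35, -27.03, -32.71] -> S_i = -9.99 + -5.68*i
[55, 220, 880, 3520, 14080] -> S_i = 55*4^i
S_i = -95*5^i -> [-95, -475, -2375, -11875, -59375]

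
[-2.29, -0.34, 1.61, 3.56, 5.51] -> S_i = -2.29 + 1.95*i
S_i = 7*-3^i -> [7, -21, 63, -189, 567]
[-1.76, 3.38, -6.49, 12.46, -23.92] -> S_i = -1.76*(-1.92)^i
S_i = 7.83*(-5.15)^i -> [7.83, -40.32, 207.67, -1069.51, 5507.96]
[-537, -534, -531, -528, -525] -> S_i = -537 + 3*i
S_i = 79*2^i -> [79, 158, 316, 632, 1264]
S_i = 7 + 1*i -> [7, 8, 9, 10, 11]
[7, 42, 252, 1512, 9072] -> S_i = 7*6^i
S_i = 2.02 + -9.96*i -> [2.02, -7.94, -17.9, -27.86, -37.82]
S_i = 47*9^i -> [47, 423, 3807, 34263, 308367]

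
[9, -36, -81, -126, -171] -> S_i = 9 + -45*i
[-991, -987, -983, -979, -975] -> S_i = -991 + 4*i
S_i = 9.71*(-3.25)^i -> [9.71, -31.56, 102.56, -333.33, 1083.31]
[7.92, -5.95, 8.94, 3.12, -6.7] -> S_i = Random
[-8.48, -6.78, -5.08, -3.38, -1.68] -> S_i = -8.48 + 1.70*i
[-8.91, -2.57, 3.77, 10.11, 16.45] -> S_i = -8.91 + 6.34*i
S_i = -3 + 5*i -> [-3, 2, 7, 12, 17]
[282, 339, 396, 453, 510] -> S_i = 282 + 57*i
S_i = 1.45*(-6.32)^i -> [1.45, -9.16, 57.92, -366.03, 2313.32]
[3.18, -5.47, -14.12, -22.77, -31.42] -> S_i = 3.18 + -8.65*i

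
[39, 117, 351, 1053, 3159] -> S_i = 39*3^i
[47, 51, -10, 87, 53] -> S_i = Random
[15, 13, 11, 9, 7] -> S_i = 15 + -2*i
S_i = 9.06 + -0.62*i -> [9.06, 8.44, 7.82, 7.2, 6.58]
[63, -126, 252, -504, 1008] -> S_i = 63*-2^i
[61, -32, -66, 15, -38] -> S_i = Random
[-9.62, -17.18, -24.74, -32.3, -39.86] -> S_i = -9.62 + -7.56*i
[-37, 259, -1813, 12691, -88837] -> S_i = -37*-7^i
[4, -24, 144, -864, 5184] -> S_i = 4*-6^i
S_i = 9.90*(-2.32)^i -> [9.9, -22.97, 53.29, -123.62, 286.81]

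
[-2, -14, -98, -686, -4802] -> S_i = -2*7^i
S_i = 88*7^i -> [88, 616, 4312, 30184, 211288]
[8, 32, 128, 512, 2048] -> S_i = 8*4^i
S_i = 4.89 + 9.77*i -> [4.89, 14.66, 24.43, 34.2, 43.97]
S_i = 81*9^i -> [81, 729, 6561, 59049, 531441]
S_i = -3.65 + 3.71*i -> [-3.65, 0.06, 3.77, 7.48, 11.19]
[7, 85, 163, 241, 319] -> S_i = 7 + 78*i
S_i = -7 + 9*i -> [-7, 2, 11, 20, 29]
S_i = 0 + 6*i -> [0, 6, 12, 18, 24]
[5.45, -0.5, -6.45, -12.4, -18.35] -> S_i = 5.45 + -5.95*i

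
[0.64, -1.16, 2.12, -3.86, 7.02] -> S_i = 0.64*(-1.82)^i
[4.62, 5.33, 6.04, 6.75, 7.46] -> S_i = 4.62 + 0.71*i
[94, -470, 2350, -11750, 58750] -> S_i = 94*-5^i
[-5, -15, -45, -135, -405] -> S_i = -5*3^i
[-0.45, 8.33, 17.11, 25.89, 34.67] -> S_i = -0.45 + 8.78*i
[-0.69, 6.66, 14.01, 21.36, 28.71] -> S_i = -0.69 + 7.35*i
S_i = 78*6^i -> [78, 468, 2808, 16848, 101088]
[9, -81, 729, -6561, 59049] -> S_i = 9*-9^i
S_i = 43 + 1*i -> [43, 44, 45, 46, 47]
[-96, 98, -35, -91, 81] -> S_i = Random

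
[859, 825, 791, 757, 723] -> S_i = 859 + -34*i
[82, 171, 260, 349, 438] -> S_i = 82 + 89*i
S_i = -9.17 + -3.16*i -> [-9.17, -12.33, -15.49, -18.65, -21.81]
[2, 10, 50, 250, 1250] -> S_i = 2*5^i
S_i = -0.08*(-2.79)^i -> [-0.08, 0.22, -0.62, 1.74, -4.85]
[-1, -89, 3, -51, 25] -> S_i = Random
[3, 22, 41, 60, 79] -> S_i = 3 + 19*i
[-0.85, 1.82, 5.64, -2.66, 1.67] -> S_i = Random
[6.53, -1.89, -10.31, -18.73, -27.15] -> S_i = 6.53 + -8.42*i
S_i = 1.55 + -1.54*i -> [1.55, 0.01, -1.53, -3.07, -4.61]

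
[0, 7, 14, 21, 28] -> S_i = 0 + 7*i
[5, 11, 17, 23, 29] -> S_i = 5 + 6*i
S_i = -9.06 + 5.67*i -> [-9.06, -3.39, 2.28, 7.95, 13.62]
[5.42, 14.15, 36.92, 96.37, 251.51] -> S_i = 5.42*2.61^i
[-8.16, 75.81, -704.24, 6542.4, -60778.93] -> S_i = -8.16*(-9.29)^i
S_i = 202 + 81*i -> [202, 283, 364, 445, 526]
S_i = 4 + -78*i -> [4, -74, -152, -230, -308]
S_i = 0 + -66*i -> [0, -66, -132, -198, -264]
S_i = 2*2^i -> [2, 4, 8, 16, 32]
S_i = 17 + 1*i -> [17, 18, 19, 20, 21]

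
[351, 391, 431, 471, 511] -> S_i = 351 + 40*i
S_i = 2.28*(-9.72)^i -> [2.28, -22.16, 215.41, -2093.79, 20351.66]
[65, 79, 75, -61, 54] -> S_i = Random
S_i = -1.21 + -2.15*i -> [-1.21, -3.36, -5.51, -7.66, -9.81]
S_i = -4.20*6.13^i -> [-4.2, -25.75, -157.82, -967.45, -5930.5]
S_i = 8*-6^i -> [8, -48, 288, -1728, 10368]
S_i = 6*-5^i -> [6, -30, 150, -750, 3750]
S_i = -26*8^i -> [-26, -208, -1664, -13312, -106496]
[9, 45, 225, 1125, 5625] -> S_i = 9*5^i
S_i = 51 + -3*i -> [51, 48, 45, 42, 39]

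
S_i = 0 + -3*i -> [0, -3, -6, -9, -12]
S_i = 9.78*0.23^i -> [9.78, 2.25, 0.52, 0.12, 0.03]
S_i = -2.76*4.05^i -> [-2.76, -11.18, -45.27, -183.35, -742.56]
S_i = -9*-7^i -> [-9, 63, -441, 3087, -21609]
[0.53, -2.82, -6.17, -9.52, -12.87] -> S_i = 0.53 + -3.35*i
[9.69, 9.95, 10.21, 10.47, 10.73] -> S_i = 9.69 + 0.26*i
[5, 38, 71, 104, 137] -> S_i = 5 + 33*i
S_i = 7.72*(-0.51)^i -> [7.72, -3.94, 2.01, -1.02, 0.52]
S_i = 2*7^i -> [2, 14, 98, 686, 4802]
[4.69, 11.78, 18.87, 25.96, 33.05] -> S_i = 4.69 + 7.09*i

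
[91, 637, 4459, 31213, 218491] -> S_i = 91*7^i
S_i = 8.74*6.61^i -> [8.74, 57.77, 381.87, 2524.15, 16684.66]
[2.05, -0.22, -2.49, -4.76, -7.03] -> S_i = 2.05 + -2.27*i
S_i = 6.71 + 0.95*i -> [6.71, 7.66, 8.61, 9.56, 10.51]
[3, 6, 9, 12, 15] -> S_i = 3 + 3*i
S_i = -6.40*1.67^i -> [-6.4, -10.69, -17.85, -29.81, -49.78]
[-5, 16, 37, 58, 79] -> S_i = -5 + 21*i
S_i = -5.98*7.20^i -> [-5.98, -43.06, -310.0, -2232.02, -16070.57]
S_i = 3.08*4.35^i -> [3.08, 13.4, 58.28, 253.52, 1102.83]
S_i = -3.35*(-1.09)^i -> [-3.35, 3.65, -3.98, 4.34, -4.73]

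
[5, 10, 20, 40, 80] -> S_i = 5*2^i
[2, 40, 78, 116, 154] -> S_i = 2 + 38*i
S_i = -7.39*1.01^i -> [-7.39, -7.46, -7.54, -7.61, -7.69]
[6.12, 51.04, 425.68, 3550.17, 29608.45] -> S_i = 6.12*8.34^i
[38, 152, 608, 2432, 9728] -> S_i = 38*4^i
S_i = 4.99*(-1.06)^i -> [4.99, -5.29, 5.61, -5.94, 6.3]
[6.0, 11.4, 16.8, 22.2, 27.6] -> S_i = 6.00 + 5.40*i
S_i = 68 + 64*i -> [68, 132, 196, 260, 324]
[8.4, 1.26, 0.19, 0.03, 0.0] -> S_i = 8.40*0.15^i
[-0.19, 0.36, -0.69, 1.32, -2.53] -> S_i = -0.19*(-1.91)^i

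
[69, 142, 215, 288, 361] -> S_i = 69 + 73*i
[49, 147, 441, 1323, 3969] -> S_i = 49*3^i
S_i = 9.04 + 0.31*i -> [9.04, 9.35, 9.66, 9.97, 10.28]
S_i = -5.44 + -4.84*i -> [-5.44, -10.28, -15.12, -19.96, -24.8]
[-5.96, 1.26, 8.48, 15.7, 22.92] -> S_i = -5.96 + 7.22*i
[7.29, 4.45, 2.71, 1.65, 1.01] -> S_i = 7.29*0.61^i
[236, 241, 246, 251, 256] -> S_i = 236 + 5*i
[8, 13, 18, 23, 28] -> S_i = 8 + 5*i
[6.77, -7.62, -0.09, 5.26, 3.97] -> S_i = Random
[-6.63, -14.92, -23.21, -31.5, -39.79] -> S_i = -6.63 + -8.29*i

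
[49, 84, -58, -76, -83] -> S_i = Random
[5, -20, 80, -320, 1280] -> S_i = 5*-4^i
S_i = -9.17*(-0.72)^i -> [-9.17, 6.6, -4.75, 3.42, -2.46]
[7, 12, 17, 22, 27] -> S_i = 7 + 5*i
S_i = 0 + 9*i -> [0, 9, 18, 27, 36]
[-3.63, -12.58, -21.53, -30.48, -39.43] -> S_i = -3.63 + -8.95*i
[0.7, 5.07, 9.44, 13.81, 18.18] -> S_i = 0.70 + 4.37*i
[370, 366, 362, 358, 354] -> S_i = 370 + -4*i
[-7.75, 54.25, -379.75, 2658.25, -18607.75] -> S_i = -7.75*(-7.00)^i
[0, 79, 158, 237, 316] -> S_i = 0 + 79*i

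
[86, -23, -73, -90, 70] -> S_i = Random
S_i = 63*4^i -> [63, 252, 1008, 4032, 16128]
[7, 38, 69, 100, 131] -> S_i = 7 + 31*i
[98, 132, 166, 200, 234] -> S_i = 98 + 34*i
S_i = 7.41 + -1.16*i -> [7.41, 6.25, 5.09, 3.93, 2.77]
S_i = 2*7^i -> [2, 14, 98, 686, 4802]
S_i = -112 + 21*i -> [-112, -91, -70, -49, -28]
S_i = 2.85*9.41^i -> [2.85, 26.82, 252.36, 2374.73, 22346.18]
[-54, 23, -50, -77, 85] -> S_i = Random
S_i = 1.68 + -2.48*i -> [1.68, -0.8, -3.28, -5.76, -8.24]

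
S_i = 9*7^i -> [9, 63, 441, 3087, 21609]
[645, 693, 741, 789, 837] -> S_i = 645 + 48*i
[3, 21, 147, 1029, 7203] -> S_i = 3*7^i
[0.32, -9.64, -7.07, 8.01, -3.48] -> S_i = Random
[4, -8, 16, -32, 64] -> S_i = 4*-2^i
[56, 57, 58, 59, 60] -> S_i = 56 + 1*i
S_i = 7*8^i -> [7, 56, 448, 3584, 28672]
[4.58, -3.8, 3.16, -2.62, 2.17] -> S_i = 4.58*(-0.83)^i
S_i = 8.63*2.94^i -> [8.63, 25.37, 74.59, 219.31, 644.76]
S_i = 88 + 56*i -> [88, 144, 200, 256, 312]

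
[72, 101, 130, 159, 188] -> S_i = 72 + 29*i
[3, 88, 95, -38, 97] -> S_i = Random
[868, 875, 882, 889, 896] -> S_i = 868 + 7*i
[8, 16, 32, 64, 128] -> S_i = 8*2^i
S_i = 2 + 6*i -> [2, 8, 14, 20, 26]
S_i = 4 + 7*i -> [4, 11, 18, 25, 32]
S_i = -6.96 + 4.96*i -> [-6.96, -2.0, 2.96, 7.92, 12.88]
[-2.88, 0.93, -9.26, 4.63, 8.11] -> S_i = Random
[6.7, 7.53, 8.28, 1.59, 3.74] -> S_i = Random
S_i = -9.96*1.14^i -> [-9.96, -11.35, -12.94, -14.76, -16.82]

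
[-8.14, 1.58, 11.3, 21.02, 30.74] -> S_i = -8.14 + 9.72*i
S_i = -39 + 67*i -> [-39, 28, 95, 162, 229]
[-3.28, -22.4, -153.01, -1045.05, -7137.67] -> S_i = -3.28*6.83^i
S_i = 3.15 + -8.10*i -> [3.15, -4.95, -13.05, -21.15, -29.25]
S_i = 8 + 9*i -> [8, 17, 26, 35, 44]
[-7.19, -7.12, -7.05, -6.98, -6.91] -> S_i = -7.19*0.99^i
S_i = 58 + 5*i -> [58, 63, 68, 73, 78]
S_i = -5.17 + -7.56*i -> [-5.17, -12.73, -20.29, -27.85, -35.41]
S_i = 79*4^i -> [79, 316, 1264, 5056, 20224]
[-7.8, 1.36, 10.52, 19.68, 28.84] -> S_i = -7.80 + 9.16*i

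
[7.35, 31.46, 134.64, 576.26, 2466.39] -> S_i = 7.35*4.28^i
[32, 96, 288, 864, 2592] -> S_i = 32*3^i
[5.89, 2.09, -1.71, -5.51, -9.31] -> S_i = 5.89 + -3.80*i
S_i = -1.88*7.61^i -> [-1.88, -14.31, -108.87, -828.54, -6305.17]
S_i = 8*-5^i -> [8, -40, 200, -1000, 5000]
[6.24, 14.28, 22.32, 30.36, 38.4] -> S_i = 6.24 + 8.04*i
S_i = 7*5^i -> [7, 35, 175, 875, 4375]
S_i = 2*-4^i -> [2, -8, 32, -128, 512]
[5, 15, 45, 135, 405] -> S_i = 5*3^i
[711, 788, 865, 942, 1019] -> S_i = 711 + 77*i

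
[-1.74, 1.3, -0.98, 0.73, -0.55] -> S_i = -1.74*(-0.75)^i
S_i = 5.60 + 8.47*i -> [5.6, 14.07, 22.54, 31.01, 39.48]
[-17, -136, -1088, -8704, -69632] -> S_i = -17*8^i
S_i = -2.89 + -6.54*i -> [-2.89, -9.43, -15.97, -22.51, -29.05]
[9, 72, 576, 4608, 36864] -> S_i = 9*8^i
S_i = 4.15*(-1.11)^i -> [4.15, -4.61, 5.11, -5.68, 6.3]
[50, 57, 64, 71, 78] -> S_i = 50 + 7*i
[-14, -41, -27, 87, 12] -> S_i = Random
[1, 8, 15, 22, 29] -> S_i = 1 + 7*i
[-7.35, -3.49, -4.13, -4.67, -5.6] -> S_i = Random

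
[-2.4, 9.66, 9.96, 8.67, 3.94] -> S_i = Random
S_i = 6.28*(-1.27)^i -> [6.28, -7.98, 10.13, -12.86, 16.34]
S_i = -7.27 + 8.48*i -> [-7.27, 1.21, 9.69, 18.17, 26.65]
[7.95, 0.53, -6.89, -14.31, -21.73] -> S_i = 7.95 + -7.42*i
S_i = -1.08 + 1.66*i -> [-1.08, 0.58, 2.24, 3.9, 5.56]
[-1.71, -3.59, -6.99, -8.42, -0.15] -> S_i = Random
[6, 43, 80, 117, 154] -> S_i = 6 + 37*i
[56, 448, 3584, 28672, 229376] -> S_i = 56*8^i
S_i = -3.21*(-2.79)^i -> [-3.21, 8.96, -24.99, 69.71, -194.5]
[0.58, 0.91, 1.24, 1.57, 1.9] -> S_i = 0.58 + 0.33*i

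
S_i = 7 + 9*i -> [7, 16, 25, 34, 43]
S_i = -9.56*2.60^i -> [-9.56, -24.86, -64.63, -168.03, -436.87]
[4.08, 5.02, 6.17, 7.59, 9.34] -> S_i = 4.08*1.23^i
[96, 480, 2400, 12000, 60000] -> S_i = 96*5^i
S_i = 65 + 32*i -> [65, 97, 129, 161, 193]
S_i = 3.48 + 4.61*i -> [3.48, 8.09, 12.7, 17.31, 21.92]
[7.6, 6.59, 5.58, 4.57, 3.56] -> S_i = 7.60 + -1.01*i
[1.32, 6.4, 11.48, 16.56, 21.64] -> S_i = 1.32 + 5.08*i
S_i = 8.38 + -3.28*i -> [8.38, 5.1, 1.82, -1.46, -4.74]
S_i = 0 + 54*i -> [0, 54, 108, 162, 216]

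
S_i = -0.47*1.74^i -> [-0.47, -0.82, -1.42, -2.48, -4.31]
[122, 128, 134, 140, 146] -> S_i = 122 + 6*i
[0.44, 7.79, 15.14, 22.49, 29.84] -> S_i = 0.44 + 7.35*i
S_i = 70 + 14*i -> [70, 84, 98, 112, 126]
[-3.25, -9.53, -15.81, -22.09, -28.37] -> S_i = -3.25 + -6.28*i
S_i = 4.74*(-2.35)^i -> [4.74, -11.14, 26.18, -61.52, 144.56]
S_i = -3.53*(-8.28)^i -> [-3.53, 29.23, -242.01, 2003.85, -16591.9]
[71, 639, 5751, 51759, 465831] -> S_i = 71*9^i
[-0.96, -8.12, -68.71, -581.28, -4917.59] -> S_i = -0.96*8.46^i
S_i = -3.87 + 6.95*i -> [-3.87, 3.08, 10.03, 16.98, 23.93]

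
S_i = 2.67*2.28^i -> [2.67, 6.09, 13.88, 31.65, 72.15]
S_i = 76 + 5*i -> [76, 81, 86, 91, 96]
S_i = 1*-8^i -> [1, -8, 64, -512, 4096]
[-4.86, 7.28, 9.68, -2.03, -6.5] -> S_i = Random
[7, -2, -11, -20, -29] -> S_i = 7 + -9*i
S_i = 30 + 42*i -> [30, 72, 114, 156, 198]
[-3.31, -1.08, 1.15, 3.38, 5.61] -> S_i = -3.31 + 2.23*i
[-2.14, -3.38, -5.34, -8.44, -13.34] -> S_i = -2.14*1.58^i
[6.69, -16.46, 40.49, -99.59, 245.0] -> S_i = 6.69*(-2.46)^i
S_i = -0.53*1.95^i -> [-0.53, -1.03, -2.02, -3.93, -7.66]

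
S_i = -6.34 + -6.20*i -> [-6.34, -12.54, -18.74, -24.94, -31.14]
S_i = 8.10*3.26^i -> [8.1, 26.41, 86.08, 280.63, 914.86]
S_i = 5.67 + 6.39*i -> [5.67, 12.06, 18.45, 24.84, 31.23]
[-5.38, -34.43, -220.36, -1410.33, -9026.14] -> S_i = -5.38*6.40^i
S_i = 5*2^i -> [5, 10, 20, 40, 80]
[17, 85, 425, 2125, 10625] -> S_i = 17*5^i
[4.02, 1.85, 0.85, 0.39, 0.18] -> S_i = 4.02*0.46^i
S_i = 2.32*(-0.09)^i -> [2.32, -0.21, 0.02, -0.0, 0.0]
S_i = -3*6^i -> [-3, -18, -108, -648, -3888]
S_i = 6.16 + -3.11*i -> [6.16, 3.05, -0.06, -3.17, -6.28]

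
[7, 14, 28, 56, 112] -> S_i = 7*2^i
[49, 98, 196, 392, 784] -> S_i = 49*2^i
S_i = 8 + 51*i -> [8, 59, 110, 161, 212]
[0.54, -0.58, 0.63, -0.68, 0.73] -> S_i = 0.54*(-1.08)^i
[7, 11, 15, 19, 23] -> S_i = 7 + 4*i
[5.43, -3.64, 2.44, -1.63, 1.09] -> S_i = 5.43*(-0.67)^i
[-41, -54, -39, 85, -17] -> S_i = Random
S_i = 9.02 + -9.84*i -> [9.02, -0.82, -10.66, -20.5, -30.34]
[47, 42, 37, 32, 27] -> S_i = 47 + -5*i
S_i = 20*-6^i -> [20, -120, 720, -4320, 25920]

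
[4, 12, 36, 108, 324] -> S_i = 4*3^i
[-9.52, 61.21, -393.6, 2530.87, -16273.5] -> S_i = -9.52*(-6.43)^i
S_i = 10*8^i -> [10, 80, 640, 5120, 40960]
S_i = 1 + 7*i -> [1, 8, 15, 22, 29]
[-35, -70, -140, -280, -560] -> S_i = -35*2^i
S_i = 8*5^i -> [8, 40, 200, 1000, 5000]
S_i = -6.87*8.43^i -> [-6.87, -57.91, -488.22, -4115.66, -34695.01]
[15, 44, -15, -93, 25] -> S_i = Random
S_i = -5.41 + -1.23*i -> [-5.41, -6.64, -7.87, -9.1, -10.33]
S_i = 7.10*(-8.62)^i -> [7.1, -61.2, 527.56, -4547.58, 39200.12]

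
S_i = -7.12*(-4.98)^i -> [-7.12, 35.46, -176.58, 879.36, -4379.23]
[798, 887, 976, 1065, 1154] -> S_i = 798 + 89*i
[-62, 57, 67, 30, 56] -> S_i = Random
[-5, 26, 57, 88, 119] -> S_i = -5 + 31*i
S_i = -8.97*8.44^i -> [-8.97, -75.71, -638.97, -5392.87, -45515.81]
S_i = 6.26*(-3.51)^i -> [6.26, -21.97, 77.12, -270.7, 950.17]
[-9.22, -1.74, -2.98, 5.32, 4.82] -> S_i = Random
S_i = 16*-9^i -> [16, -144, 1296, -11664, 104976]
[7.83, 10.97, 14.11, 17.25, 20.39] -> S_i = 7.83 + 3.14*i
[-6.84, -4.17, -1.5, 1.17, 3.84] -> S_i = -6.84 + 2.67*i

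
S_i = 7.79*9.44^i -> [7.79, 73.54, 694.19, 6553.2, 61862.21]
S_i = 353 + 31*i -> [353, 384, 415, 446, 477]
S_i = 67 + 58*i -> [67, 125, 183, 241, 299]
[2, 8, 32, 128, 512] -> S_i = 2*4^i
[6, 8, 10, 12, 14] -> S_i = 6 + 2*i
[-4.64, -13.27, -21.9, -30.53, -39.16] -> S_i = -4.64 + -8.63*i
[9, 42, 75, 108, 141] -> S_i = 9 + 33*i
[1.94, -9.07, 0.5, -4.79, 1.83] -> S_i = Random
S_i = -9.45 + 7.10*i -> [-9.45, -2.35, 4.75, 11.85, 18.95]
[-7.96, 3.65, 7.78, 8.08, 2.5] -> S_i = Random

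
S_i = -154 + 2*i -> [-154, -152, -150, -148, -146]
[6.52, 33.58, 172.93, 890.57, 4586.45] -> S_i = 6.52*5.15^i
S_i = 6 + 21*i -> [6, 27, 48, 69, 90]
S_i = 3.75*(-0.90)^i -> [3.75, -3.38, 3.04, -2.73, 2.46]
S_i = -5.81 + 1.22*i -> [-5.81, -4.59, -3.37, -2.15, -0.93]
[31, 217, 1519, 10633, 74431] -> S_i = 31*7^i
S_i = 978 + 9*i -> [978, 987, 996, 1005, 1014]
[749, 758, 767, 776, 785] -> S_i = 749 + 9*i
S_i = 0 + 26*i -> [0, 26, 52, 78, 104]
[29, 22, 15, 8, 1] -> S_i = 29 + -7*i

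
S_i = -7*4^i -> [-7, -28, -112, -448, -1792]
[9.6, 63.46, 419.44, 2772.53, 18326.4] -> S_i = 9.60*6.61^i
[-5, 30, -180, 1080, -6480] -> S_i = -5*-6^i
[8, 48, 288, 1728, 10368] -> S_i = 8*6^i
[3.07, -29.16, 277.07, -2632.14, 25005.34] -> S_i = 3.07*(-9.50)^i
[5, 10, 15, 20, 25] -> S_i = 5 + 5*i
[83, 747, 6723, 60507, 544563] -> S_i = 83*9^i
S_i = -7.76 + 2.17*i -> [-7.76, -5.59, -3.42, -1.25, 0.92]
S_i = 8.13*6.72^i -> [8.13, 54.63, 367.14, 2467.17, 16579.36]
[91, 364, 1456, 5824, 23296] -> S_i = 91*4^i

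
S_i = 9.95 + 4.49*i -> [9.95, 14.44, 18.93, 23.42, 27.91]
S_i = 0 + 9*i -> [0, 9, 18, 27, 36]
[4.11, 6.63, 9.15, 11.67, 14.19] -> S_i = 4.11 + 2.52*i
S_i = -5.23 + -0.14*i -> [-5.23, -5.37, -5.51, -5.65, -5.79]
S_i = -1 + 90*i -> [-1, 89, 179, 269, 359]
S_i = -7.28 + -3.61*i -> [-7.28, -10.89, -14.5, -18.11, -21.72]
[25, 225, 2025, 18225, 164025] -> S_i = 25*9^i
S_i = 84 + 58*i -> [84, 142, 200, 258, 316]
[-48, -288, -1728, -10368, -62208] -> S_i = -48*6^i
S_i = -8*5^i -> [-8, -40, -200, -1000, -5000]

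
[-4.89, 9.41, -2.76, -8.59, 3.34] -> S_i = Random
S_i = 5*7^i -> [5, 35, 245, 1715, 12005]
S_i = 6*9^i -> [6, 54, 486, 4374, 39366]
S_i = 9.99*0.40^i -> [9.99, 4.0, 1.6, 0.64, 0.26]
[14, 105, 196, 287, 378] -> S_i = 14 + 91*i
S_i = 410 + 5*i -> [410, 415, 420, 425, 430]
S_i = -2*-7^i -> [-2, 14, -98, 686, -4802]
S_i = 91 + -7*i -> [91, 84, 77, 70, 63]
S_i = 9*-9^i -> [9, -81, 729, -6561, 59049]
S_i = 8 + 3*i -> [8, 11, 14, 17, 20]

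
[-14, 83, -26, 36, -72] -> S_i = Random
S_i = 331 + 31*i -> [331, 362, 393, 424, 455]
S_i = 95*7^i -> [95, 665, 4655, 32585, 228095]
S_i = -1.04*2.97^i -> [-1.04, -3.09, -9.17, -27.25, -80.92]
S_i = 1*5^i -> [1, 5, 25, 125, 625]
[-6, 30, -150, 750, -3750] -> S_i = -6*-5^i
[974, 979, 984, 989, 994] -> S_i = 974 + 5*i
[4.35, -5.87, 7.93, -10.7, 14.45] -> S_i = 4.35*(-1.35)^i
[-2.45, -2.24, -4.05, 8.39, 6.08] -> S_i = Random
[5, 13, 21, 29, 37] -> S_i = 5 + 8*i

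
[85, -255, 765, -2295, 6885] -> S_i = 85*-3^i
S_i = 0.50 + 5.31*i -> [0.5, 5.81, 11.12, 16.43, 21.74]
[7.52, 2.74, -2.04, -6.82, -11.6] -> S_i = 7.52 + -4.78*i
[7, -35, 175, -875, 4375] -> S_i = 7*-5^i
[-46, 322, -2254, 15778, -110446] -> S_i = -46*-7^i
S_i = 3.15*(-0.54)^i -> [3.15, -1.7, 0.92, -0.5, 0.27]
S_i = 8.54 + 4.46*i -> [8.54, 13.0, 17.46, 21.92, 26.38]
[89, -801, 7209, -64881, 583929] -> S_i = 89*-9^i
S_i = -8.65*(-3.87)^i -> [-8.65, 33.48, -129.55, 501.36, -1940.26]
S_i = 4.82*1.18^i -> [4.82, 5.69, 6.71, 7.92, 9.34]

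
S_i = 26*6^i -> [26, 156, 936, 5616, 33696]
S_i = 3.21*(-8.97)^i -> [3.21, -28.79, 258.28, -2316.77, 20781.4]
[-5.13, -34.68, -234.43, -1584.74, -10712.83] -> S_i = -5.13*6.76^i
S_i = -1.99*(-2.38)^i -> [-1.99, 4.74, -11.27, 26.83, -63.85]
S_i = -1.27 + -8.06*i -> [-1.27, -9.33, -17.39, -25.45, -33.51]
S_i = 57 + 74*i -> [57, 131, 205, 279, 353]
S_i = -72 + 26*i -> [-72, -46, -20, 6, 32]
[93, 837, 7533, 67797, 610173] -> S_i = 93*9^i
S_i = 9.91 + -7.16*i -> [9.91, 2.75, -4.41, -11.57, -18.73]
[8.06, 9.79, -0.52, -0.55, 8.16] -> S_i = Random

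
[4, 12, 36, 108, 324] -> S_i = 4*3^i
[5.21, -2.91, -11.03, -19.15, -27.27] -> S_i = 5.21 + -8.12*i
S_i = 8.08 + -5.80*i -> [8.08, 2.28, -3.52, -9.32, -15.12]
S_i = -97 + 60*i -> [-97, -37, 23, 83, 143]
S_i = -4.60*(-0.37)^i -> [-4.6, 1.7, -0.63, 0.23, -0.09]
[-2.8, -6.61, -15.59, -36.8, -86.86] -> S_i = -2.80*2.36^i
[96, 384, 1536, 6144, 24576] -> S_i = 96*4^i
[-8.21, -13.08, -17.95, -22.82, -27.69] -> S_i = -8.21 + -4.87*i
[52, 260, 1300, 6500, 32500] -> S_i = 52*5^i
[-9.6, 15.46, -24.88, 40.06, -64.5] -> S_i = -9.60*(-1.61)^i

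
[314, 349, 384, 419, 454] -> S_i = 314 + 35*i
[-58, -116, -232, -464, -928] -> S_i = -58*2^i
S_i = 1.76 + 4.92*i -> [1.76, 6.68, 11.6, 16.52, 21.44]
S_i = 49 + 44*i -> [49, 93, 137, 181, 225]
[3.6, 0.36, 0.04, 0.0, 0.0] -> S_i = 3.60*0.10^i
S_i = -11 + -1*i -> [-11, -12, -13, -14, -15]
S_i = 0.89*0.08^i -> [0.89, 0.07, 0.01, 0.0, 0.0]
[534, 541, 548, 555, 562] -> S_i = 534 + 7*i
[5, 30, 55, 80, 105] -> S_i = 5 + 25*i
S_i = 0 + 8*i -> [0, 8, 16, 24, 32]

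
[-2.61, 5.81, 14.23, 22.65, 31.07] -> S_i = -2.61 + 8.42*i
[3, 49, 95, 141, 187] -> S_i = 3 + 46*i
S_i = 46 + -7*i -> [46, 39, 32, 25, 18]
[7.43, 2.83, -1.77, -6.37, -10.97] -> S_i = 7.43 + -4.60*i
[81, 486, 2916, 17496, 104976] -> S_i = 81*6^i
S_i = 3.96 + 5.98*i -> [3.96, 9.94, 15.92, 21.9, 27.88]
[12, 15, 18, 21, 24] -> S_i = 12 + 3*i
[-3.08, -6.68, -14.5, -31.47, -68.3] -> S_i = -3.08*2.17^i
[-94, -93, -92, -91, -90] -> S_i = -94 + 1*i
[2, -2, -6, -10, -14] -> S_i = 2 + -4*i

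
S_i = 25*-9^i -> [25, -225, 2025, -18225, 164025]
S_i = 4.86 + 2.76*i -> [4.86, 7.62, 10.38, 13.14, 15.9]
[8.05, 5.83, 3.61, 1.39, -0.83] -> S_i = 8.05 + -2.22*i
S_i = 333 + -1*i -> [333, 332, 331, 330, 329]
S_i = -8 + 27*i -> [-8, 19, 46, 73, 100]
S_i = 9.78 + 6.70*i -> [9.78, 16.48, 23.18, 29.88, 36.58]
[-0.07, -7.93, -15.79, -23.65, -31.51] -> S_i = -0.07 + -7.86*i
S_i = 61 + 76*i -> [61, 137, 213, 289, 365]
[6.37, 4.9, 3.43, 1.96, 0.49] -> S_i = 6.37 + -1.47*i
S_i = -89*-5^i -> [-89, 445, -2225, 11125, -55625]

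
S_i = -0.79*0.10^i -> [-0.79, -0.08, -0.01, -0.0, -0.0]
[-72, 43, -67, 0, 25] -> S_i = Random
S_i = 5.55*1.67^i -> [5.55, 9.27, 15.48, 25.85, 43.17]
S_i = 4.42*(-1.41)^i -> [4.42, -6.23, 8.79, -12.39, 17.47]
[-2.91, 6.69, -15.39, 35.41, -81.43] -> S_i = -2.91*(-2.30)^i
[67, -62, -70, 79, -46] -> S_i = Random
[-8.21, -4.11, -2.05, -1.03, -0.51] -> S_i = -8.21*0.50^i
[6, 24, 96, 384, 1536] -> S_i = 6*4^i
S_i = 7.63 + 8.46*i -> [7.63, 16.09, 24.55, 33.01, 41.47]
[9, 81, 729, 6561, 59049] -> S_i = 9*9^i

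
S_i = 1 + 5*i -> [1, 6, 11, 16, 21]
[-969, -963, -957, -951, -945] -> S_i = -969 + 6*i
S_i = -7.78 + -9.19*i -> [-7.78, -16.97, -26.16, -35.35, -44.54]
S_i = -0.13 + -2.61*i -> [-0.13, -2.74, -5.35, -7.96, -10.57]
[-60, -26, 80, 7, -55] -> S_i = Random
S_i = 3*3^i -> [3, 9, 27, 81, 243]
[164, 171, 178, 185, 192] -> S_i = 164 + 7*i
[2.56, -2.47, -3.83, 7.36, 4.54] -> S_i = Random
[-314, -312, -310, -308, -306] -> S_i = -314 + 2*i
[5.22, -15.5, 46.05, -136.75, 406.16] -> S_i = 5.22*(-2.97)^i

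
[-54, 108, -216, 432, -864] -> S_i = -54*-2^i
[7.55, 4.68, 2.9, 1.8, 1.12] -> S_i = 7.55*0.62^i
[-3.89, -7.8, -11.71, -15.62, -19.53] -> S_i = -3.89 + -3.91*i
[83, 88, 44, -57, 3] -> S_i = Random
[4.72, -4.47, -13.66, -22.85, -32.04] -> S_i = 4.72 + -9.19*i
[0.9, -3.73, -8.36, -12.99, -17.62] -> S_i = 0.90 + -4.63*i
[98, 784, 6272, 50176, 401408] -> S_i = 98*8^i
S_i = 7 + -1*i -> [7, 6, 5, 4, 3]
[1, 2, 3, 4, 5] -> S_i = 1 + 1*i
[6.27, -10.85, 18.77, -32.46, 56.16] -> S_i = 6.27*(-1.73)^i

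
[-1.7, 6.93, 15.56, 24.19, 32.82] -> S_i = -1.70 + 8.63*i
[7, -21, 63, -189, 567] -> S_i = 7*-3^i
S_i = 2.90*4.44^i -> [2.9, 12.88, 57.17, 253.83, 1127.02]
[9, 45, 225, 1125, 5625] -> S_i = 9*5^i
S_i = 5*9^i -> [5, 45, 405, 3645, 32805]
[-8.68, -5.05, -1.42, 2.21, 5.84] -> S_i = -8.68 + 3.63*i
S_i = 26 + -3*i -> [26, 23, 20, 17, 14]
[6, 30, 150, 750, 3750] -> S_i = 6*5^i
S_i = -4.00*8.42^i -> [-4.0, -33.68, -283.59, -2387.79, -20105.2]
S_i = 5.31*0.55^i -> [5.31, 2.92, 1.61, 0.88, 0.49]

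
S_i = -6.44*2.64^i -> [-6.44, -17.0, -44.88, -118.49, -312.83]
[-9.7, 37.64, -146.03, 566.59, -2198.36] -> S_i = -9.70*(-3.88)^i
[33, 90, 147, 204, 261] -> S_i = 33 + 57*i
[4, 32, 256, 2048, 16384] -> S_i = 4*8^i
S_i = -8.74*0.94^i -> [-8.74, -8.22, -7.72, -7.26, -6.82]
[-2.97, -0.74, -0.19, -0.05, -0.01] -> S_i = -2.97*0.25^i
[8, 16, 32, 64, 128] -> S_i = 8*2^i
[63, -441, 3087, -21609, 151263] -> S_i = 63*-7^i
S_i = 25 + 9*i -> [25, 34, 43, 52, 61]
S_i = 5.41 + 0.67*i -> [5.41, 6.08, 6.75, 7.42, 8.09]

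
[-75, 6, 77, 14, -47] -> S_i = Random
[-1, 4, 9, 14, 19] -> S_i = -1 + 5*i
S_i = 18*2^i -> [18, 36, 72, 144, 288]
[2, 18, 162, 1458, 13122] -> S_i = 2*9^i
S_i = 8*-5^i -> [8, -40, 200, -1000, 5000]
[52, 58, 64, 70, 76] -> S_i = 52 + 6*i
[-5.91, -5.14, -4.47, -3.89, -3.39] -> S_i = -5.91*0.87^i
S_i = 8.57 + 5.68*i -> [8.57, 14.25, 19.93, 25.61, 31.29]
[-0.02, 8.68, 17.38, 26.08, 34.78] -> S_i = -0.02 + 8.70*i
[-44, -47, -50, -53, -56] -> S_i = -44 + -3*i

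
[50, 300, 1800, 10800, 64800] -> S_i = 50*6^i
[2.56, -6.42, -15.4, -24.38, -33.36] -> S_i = 2.56 + -8.98*i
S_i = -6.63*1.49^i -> [-6.63, -9.88, -14.72, -21.93, -32.68]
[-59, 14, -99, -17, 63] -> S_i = Random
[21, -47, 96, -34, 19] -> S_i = Random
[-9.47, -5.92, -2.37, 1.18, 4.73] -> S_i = -9.47 + 3.55*i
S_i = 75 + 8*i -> [75, 83, 91, 99, 107]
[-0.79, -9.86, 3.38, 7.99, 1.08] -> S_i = Random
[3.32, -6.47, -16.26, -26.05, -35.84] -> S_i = 3.32 + -9.79*i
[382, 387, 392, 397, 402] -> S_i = 382 + 5*i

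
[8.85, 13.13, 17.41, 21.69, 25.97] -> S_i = 8.85 + 4.28*i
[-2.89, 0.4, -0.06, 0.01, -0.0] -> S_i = -2.89*(-0.14)^i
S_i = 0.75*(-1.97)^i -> [0.75, -1.48, 2.91, -5.73, 11.3]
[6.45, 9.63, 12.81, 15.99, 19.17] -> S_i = 6.45 + 3.18*i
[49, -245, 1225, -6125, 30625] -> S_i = 49*-5^i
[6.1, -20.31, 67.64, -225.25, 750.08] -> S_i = 6.10*(-3.33)^i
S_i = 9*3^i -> [9, 27, 81, 243, 729]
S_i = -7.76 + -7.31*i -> [-7.76, -15.07, -22.38, -29.69, -37.0]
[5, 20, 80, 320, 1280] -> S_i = 5*4^i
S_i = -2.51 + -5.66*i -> [-2.51, -8.17, -13.83, -19.49, -25.15]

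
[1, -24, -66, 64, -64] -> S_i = Random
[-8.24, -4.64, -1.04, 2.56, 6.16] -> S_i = -8.24 + 3.60*i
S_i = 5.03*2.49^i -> [5.03, 12.52, 31.19, 77.65, 193.36]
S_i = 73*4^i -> [73, 292, 1168, 4672, 18688]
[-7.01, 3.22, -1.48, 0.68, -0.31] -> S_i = -7.01*(-0.46)^i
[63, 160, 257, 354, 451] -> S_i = 63 + 97*i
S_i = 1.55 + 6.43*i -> [1.55, 7.98, 14.41, 20.84, 27.27]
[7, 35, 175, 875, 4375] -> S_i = 7*5^i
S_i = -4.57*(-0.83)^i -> [-4.57, 3.79, -3.15, 2.61, -2.17]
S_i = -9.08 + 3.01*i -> [-9.08, -6.07, -3.06, -0.05, 2.96]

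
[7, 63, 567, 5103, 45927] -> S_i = 7*9^i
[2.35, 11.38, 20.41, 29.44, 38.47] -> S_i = 2.35 + 9.03*i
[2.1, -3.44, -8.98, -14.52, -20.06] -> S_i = 2.10 + -5.54*i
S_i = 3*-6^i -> [3, -18, 108, -648, 3888]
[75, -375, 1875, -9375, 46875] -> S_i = 75*-5^i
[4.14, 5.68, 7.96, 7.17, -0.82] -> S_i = Random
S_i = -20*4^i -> [-20, -80, -320, -1280, -5120]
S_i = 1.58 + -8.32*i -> [1.58, -6.74, -15.06, -23.38, -31.7]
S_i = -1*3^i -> [-1, -3, -9, -27, -81]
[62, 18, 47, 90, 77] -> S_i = Random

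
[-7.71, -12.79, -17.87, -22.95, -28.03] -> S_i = -7.71 + -5.08*i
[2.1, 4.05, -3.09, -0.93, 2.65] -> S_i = Random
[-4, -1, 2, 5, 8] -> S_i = -4 + 3*i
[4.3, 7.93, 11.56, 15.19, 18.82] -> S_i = 4.30 + 3.63*i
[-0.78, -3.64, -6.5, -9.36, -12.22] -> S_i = -0.78 + -2.86*i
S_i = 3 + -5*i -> [3, -2, -7, -12, -17]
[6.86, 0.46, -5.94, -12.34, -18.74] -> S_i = 6.86 + -6.40*i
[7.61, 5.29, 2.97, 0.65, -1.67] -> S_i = 7.61 + -2.32*i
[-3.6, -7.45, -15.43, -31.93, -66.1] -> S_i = -3.60*2.07^i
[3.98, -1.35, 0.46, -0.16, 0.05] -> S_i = 3.98*(-0.34)^i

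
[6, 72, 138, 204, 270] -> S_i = 6 + 66*i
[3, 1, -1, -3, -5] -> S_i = 3 + -2*i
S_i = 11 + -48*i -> [11, -37, -85, -133, -181]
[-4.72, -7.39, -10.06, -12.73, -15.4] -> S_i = -4.72 + -2.67*i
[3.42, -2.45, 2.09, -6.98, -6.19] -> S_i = Random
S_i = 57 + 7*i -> [57, 64, 71, 78, 85]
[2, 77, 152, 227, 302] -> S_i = 2 + 75*i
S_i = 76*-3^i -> [76, -228, 684, -2052, 6156]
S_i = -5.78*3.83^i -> [-5.78, -22.14, -84.79, -324.73, -1243.72]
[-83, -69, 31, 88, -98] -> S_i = Random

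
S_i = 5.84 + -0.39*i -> [5.84, 5.45, 5.06, 4.67, 4.28]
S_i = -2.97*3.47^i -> [-2.97, -10.31, -35.76, -124.09, -430.6]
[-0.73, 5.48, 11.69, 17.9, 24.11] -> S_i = -0.73 + 6.21*i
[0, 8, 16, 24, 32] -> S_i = 0 + 8*i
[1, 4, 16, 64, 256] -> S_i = 1*4^i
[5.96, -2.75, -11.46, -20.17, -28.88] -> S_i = 5.96 + -8.71*i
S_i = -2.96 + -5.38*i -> [-2.96, -8.34, -13.72, -19.1, -24.48]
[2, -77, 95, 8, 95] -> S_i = Random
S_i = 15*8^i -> [15, 120, 960, 7680, 61440]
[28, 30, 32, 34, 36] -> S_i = 28 + 2*i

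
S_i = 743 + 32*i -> [743, 775, 807, 839, 871]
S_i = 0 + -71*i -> [0, -71, -142, -213, -284]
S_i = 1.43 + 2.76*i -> [1.43, 4.19, 6.95, 9.71, 12.47]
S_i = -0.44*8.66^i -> [-0.44, -3.81, -33.0, -285.76, -2474.71]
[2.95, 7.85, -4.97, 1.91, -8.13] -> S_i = Random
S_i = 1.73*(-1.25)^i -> [1.73, -2.16, 2.7, -3.38, 4.22]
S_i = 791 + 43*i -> [791, 834, 877, 920, 963]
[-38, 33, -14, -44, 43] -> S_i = Random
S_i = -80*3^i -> [-80, -240, -720, -2160, -6480]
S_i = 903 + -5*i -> [903, 898, 893, 888, 883]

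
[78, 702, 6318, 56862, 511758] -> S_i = 78*9^i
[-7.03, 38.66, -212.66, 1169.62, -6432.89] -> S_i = -7.03*(-5.50)^i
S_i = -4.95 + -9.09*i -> [-4.95, -14.04, -23.13, -32.22, -41.31]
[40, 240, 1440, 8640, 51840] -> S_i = 40*6^i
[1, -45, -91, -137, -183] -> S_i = 1 + -46*i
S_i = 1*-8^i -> [1, -8, 64, -512, 4096]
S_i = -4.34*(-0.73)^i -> [-4.34, 3.17, -2.31, 1.69, -1.23]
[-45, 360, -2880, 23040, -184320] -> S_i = -45*-8^i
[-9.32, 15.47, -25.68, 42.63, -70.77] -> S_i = -9.32*(-1.66)^i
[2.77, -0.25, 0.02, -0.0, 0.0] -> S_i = 2.77*(-0.09)^i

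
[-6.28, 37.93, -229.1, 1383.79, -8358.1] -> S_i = -6.28*(-6.04)^i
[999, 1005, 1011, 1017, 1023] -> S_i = 999 + 6*i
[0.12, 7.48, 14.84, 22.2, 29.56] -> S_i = 0.12 + 7.36*i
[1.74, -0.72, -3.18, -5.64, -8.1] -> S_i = 1.74 + -2.46*i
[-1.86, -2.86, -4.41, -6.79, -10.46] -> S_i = -1.86*1.54^i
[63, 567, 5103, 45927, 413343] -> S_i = 63*9^i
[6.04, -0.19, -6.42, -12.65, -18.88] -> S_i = 6.04 + -6.23*i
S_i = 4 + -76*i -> [4, -72, -148, -224, -300]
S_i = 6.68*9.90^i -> [6.68, 66.13, 654.71, 6481.6, 64167.81]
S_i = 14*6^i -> [14, 84, 504, 3024, 18144]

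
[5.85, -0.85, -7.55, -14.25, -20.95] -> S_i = 5.85 + -6.70*i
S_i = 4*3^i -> [4, 12, 36, 108, 324]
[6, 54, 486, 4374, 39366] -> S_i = 6*9^i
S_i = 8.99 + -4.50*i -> [8.99, 4.49, -0.01, -4.51, -9.01]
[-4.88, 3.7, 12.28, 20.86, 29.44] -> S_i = -4.88 + 8.58*i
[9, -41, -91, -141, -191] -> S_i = 9 + -50*i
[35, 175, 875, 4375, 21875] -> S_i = 35*5^i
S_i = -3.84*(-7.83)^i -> [-3.84, 30.07, -235.43, 1843.39, -14433.72]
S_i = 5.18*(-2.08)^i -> [5.18, -10.77, 22.41, -46.61, 96.96]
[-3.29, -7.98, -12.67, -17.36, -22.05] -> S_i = -3.29 + -4.69*i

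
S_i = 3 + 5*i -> [3, 8, 13, 18, 23]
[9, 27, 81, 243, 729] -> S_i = 9*3^i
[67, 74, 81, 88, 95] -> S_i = 67 + 7*i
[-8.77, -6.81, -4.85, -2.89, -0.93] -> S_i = -8.77 + 1.96*i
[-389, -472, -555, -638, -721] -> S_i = -389 + -83*i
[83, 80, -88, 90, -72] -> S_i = Random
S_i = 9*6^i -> [9, 54, 324, 1944, 11664]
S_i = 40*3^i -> [40, 120, 360, 1080, 3240]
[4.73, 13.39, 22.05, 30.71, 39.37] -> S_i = 4.73 + 8.66*i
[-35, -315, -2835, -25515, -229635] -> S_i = -35*9^i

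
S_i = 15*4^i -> [15, 60, 240, 960, 3840]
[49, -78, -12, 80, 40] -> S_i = Random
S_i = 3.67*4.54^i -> [3.67, 16.66, 75.64, 343.43, 1559.16]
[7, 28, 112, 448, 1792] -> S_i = 7*4^i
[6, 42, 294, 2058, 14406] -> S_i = 6*7^i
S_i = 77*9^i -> [77, 693, 6237, 56133, 505197]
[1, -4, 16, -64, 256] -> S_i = 1*-4^i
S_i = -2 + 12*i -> [-2, 10, 22, 34, 46]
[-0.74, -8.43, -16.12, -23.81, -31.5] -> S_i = -0.74 + -7.69*i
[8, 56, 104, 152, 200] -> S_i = 8 + 48*i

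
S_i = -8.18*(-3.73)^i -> [-8.18, 30.51, -113.81, 424.5, -1583.39]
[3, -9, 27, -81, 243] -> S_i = 3*-3^i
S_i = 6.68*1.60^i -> [6.68, 10.69, 17.1, 27.36, 43.78]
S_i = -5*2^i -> [-5, -10, -20, -40, -80]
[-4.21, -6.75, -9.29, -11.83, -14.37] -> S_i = -4.21 + -2.54*i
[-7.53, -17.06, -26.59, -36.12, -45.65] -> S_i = -7.53 + -9.53*i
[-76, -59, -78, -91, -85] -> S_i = Random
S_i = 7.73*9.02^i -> [7.73, 69.72, 628.92, 5672.82, 51168.85]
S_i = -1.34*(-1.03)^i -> [-1.34, 1.38, -1.42, 1.46, -1.51]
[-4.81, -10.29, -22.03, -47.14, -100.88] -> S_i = -4.81*2.14^i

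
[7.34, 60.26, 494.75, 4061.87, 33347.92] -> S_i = 7.34*8.21^i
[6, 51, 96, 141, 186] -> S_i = 6 + 45*i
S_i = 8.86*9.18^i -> [8.86, 81.33, 746.65, 6854.28, 62922.28]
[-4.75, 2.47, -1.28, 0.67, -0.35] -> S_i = -4.75*(-0.52)^i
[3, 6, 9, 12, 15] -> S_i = 3 + 3*i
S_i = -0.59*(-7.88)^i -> [-0.59, 4.65, -36.64, 288.69, -2274.87]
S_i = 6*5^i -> [6, 30, 150, 750, 3750]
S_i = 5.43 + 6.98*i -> [5.43, 12.41, 19.39, 26.37, 33.35]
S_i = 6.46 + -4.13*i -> [6.46, 2.33, -1.8, -5.93, -10.06]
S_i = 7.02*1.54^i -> [7.02, 10.81, 16.65, 25.64, 39.48]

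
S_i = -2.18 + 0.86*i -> [-2.18, -1.32, -0.46, 0.4, 1.26]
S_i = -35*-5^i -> [-35, 175, -875, 4375, -21875]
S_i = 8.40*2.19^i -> [8.4, 18.4, 40.29, 88.23, 193.22]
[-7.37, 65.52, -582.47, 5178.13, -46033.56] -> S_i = -7.37*(-8.89)^i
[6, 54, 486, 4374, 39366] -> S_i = 6*9^i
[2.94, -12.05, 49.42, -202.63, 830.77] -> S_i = 2.94*(-4.10)^i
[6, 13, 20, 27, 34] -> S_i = 6 + 7*i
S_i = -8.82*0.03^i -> [-8.82, -0.26, -0.01, -0.0, -0.0]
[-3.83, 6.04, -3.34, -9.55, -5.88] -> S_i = Random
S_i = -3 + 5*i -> [-3, 2, 7, 12, 17]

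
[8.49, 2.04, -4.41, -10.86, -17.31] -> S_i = 8.49 + -6.45*i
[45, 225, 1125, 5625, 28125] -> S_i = 45*5^i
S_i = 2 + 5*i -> [2, 7, 12, 17, 22]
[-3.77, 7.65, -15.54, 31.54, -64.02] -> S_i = -3.77*(-2.03)^i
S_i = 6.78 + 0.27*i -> [6.78, 7.05, 7.32, 7.59, 7.86]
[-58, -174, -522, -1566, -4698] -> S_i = -58*3^i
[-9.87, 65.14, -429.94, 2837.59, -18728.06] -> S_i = -9.87*(-6.60)^i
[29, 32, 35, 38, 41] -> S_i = 29 + 3*i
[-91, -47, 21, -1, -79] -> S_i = Random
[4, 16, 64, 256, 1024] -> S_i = 4*4^i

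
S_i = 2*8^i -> [2, 16, 128, 1024, 8192]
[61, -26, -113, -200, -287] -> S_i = 61 + -87*i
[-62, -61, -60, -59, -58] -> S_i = -62 + 1*i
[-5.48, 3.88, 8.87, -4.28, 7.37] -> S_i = Random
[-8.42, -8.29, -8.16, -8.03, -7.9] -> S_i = -8.42 + 0.13*i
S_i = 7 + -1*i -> [7, 6, 5, 4, 3]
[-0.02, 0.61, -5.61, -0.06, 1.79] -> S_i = Random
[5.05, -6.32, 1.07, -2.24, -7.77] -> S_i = Random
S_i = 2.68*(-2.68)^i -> [2.68, -7.18, 19.25, -51.59, 138.25]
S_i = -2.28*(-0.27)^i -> [-2.28, 0.62, -0.17, 0.04, -0.01]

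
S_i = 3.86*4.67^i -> [3.86, 18.03, 84.18, 393.13, 1835.92]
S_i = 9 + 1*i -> [9, 10, 11, 12, 13]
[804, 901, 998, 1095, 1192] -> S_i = 804 + 97*i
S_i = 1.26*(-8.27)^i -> [1.26, -10.42, 86.18, -712.67, 5893.76]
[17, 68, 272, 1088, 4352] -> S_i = 17*4^i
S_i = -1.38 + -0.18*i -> [-1.38, -1.56, -1.74, -1.92, -2.1]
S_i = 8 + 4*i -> [8, 12, 16, 20, 24]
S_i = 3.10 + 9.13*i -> [3.1, 12.23, 21.36, 30.49, 39.62]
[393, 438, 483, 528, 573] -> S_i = 393 + 45*i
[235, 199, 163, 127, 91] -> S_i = 235 + -36*i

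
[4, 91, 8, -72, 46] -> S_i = Random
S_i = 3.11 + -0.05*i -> [3.11, 3.06, 3.01, 2.96, 2.91]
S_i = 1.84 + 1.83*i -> [1.84, 3.67, 5.5, 7.33, 9.16]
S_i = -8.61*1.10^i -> [-8.61, -9.47, -10.42, -11.46, -12.61]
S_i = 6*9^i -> [6, 54, 486, 4374, 39366]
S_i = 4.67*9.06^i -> [4.67, 42.31, 383.33, 3472.97, 31465.14]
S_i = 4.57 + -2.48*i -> [4.57, 2.09, -0.39, -2.87, -5.35]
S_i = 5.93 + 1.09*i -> [5.93, 7.02, 8.11, 9.2, 10.29]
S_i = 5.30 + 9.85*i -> [5.3, 15.15, 25.0, 34.85, 44.7]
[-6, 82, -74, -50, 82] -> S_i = Random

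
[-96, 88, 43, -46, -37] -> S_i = Random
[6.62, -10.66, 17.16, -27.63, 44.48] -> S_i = 6.62*(-1.61)^i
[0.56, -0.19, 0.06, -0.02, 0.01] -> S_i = 0.56*(-0.34)^i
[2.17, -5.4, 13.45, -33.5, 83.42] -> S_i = 2.17*(-2.49)^i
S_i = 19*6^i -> [19, 114, 684, 4104, 24624]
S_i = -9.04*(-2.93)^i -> [-9.04, 26.49, -77.61, 227.39, -666.25]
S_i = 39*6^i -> [39, 234, 1404, 8424, 50544]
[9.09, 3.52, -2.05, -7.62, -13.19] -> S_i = 9.09 + -5.57*i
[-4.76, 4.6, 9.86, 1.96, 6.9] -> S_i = Random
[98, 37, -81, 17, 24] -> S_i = Random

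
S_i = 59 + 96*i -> [59, 155, 251, 347, 443]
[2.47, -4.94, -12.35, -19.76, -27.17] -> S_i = 2.47 + -7.41*i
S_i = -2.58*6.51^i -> [-2.58, -16.8, -109.34, -711.81, -4633.87]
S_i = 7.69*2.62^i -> [7.69, 20.15, 52.79, 138.3, 362.35]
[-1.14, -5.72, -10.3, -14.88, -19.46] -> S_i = -1.14 + -4.58*i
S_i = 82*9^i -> [82, 738, 6642, 59778, 538002]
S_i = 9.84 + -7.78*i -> [9.84, 2.06, -5.72, -13.5, -21.28]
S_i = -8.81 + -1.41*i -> [-8.81, -10.22, -11.63, -13.04, -14.45]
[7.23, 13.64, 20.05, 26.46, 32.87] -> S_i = 7.23 + 6.41*i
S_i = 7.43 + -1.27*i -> [7.43, 6.16, 4.89, 3.62, 2.35]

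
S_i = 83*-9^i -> [83, -747, 6723, -60507, 544563]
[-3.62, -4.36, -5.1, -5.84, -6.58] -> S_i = -3.62 + -0.74*i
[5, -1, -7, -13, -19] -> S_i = 5 + -6*i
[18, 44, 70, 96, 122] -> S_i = 18 + 26*i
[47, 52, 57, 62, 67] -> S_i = 47 + 5*i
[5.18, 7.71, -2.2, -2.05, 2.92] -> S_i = Random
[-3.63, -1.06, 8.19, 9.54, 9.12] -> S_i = Random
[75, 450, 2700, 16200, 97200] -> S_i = 75*6^i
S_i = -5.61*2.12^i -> [-5.61, -11.89, -25.21, -53.45, -113.32]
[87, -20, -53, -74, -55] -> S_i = Random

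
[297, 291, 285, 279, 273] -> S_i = 297 + -6*i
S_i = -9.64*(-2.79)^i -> [-9.64, 26.9, -75.04, 209.36, -584.11]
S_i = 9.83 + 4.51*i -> [9.83, 14.34, 18.85, 23.36, 27.87]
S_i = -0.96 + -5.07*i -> [-0.96, -6.03, -11.1, -16.17, -21.24]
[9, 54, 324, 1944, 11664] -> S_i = 9*6^i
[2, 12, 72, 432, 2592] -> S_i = 2*6^i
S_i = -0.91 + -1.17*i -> [-0.91, -2.08, -3.25, -4.42, -5.59]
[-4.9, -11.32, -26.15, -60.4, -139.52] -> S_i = -4.90*2.31^i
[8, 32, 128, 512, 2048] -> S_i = 8*4^i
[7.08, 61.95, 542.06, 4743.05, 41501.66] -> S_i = 7.08*8.75^i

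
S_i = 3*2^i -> [3, 6, 12, 24, 48]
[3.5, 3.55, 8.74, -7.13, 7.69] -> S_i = Random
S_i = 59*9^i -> [59, 531, 4779, 43011, 387099]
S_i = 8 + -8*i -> [8, 0, -8, -16, -24]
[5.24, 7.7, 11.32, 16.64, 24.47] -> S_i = 5.24*1.47^i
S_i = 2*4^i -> [2, 8, 32, 128, 512]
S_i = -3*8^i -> [-3, -24, -192, -1536, -12288]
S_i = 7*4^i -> [7, 28, 112, 448, 1792]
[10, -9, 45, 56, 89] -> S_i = Random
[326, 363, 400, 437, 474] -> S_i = 326 + 37*i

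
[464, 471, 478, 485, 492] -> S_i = 464 + 7*i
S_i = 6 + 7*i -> [6, 13, 20, 27, 34]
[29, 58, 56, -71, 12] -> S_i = Random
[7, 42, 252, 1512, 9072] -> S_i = 7*6^i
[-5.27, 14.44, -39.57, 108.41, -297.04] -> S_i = -5.27*(-2.74)^i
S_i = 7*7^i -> [7, 49, 343, 2401, 16807]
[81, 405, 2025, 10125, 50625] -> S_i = 81*5^i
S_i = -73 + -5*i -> [-73, -78, -83, -88, -93]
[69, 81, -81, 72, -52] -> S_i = Random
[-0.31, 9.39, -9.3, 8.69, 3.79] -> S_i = Random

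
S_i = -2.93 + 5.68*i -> [-2.93, 2.75, 8.43, 14.11, 19.79]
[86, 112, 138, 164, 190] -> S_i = 86 + 26*i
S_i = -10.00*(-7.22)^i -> [-10.0, 72.2, -521.28, 3763.67, -27173.7]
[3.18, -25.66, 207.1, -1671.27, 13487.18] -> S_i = 3.18*(-8.07)^i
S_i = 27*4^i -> [27, 108, 432, 1728, 6912]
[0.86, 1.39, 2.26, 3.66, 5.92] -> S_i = 0.86*1.62^i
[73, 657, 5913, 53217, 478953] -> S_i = 73*9^i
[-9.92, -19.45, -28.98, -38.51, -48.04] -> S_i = -9.92 + -9.53*i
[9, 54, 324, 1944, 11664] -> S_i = 9*6^i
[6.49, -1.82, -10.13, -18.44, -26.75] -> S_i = 6.49 + -8.31*i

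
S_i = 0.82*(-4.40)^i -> [0.82, -3.61, 15.88, -69.85, 307.34]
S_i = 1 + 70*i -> [1, 71, 141, 211, 281]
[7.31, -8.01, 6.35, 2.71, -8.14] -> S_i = Random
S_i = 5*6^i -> [5, 30, 180, 1080, 6480]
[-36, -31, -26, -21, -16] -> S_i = -36 + 5*i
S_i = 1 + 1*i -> [1, 2, 3, 4, 5]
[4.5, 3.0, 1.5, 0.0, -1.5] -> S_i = 4.50 + -1.50*i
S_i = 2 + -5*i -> [2, -3, -8, -13, -18]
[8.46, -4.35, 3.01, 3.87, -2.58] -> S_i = Random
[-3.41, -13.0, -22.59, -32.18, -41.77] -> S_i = -3.41 + -9.59*i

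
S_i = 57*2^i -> [57, 114, 228, 456, 912]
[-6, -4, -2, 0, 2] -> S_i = -6 + 2*i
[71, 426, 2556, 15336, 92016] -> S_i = 71*6^i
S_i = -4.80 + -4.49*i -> [-4.8, -9.29, -13.78, -18.27, -22.76]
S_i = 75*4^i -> [75, 300, 1200, 4800, 19200]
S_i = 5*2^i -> [5, 10, 20, 40, 80]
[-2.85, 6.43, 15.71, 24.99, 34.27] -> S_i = -2.85 + 9.28*i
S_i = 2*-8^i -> [2, -16, 128, -1024, 8192]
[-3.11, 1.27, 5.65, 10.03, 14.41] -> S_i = -3.11 + 4.38*i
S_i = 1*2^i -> [1, 2, 4, 8, 16]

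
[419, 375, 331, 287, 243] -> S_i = 419 + -44*i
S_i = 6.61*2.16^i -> [6.61, 14.28, 30.84, 66.61, 143.89]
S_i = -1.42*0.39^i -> [-1.42, -0.55, -0.22, -0.08, -0.03]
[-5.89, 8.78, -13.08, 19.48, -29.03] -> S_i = -5.89*(-1.49)^i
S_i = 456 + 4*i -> [456, 460, 464, 468, 472]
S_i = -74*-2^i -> [-74, 148, -296, 592, -1184]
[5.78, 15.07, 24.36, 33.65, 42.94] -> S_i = 5.78 + 9.29*i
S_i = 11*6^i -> [11, 66, 396, 2376, 14256]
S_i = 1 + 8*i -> [1, 9, 17, 25, 33]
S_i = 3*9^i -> [3, 27, 243, 2187, 19683]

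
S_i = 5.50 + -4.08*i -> [5.5, 1.42, -2.66, -6.74, -10.82]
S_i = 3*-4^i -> [3, -12, 48, -192, 768]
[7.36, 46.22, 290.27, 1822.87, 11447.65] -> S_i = 7.36*6.28^i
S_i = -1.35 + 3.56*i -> [-1.35, 2.21, 5.77, 9.33, 12.89]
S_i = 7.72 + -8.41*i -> [7.72, -0.69, -9.1, -17.51, -25.92]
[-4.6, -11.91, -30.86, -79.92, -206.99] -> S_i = -4.60*2.59^i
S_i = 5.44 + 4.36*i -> [5.44, 9.8, 14.16, 18.52, 22.88]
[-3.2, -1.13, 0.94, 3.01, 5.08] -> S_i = -3.20 + 2.07*i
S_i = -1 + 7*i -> [-1, 6, 13, 20, 27]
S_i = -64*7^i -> [-64, -448, -3136, -21952, -153664]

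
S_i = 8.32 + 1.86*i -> [8.32, 10.18, 12.04, 13.9, 15.76]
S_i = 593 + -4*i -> [593, 589, 585, 581, 577]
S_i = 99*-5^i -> [99, -495, 2475, -12375, 61875]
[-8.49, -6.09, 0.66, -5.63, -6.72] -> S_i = Random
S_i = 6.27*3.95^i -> [6.27, 24.77, 97.83, 386.42, 1526.36]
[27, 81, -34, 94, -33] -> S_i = Random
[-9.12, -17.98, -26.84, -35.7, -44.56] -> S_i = -9.12 + -8.86*i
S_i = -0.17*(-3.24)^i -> [-0.17, 0.55, -1.78, 5.78, -18.73]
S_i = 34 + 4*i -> [34, 38, 42, 46, 50]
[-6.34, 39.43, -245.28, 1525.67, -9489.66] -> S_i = -6.34*(-6.22)^i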